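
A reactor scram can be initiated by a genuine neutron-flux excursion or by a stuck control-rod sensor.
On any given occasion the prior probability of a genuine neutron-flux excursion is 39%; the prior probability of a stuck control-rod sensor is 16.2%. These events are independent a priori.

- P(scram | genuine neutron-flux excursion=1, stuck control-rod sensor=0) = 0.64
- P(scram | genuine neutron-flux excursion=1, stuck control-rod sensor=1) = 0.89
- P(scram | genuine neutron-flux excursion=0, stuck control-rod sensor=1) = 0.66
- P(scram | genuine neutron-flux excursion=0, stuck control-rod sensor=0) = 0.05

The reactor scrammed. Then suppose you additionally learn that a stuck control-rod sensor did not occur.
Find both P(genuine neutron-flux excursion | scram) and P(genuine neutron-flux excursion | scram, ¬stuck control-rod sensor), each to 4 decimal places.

P(scram) = 0.05*0.61*0.838 + 0.66*0.61*0.162 + 0.64*0.39*0.838 + 0.89*0.39*0.162 = 0.025559 + 0.065221 + 0.209165 + 0.056230 = 0.356175
Of this, 0.265395 comes from 0.209165 + 0.056230 (the genuine neutron-flux excursion=true cases).
So P(genuine neutron-flux excursion | scram) = 0.265395/0.356175 ≈ 0.7451.

Now condition on the additional information:
Numerator (weight on configurations with genuine neutron-flux excursion): 0.64*0.39 = 0.249600
The normalizing constant is 0.05*0.61 + 0.64*0.39 = 0.280100
P(genuine neutron-flux excursion | scram, ¬stuck control-rod sensor) = 0.249600/0.280100 ≈ 0.8911
Ruling out stuck control-rod sensor raises the posterior on genuine neutron-flux excursion — the flip side of explaining away.

P(genuine neutron-flux excursion | scram) ≈ 0.7451; P(genuine neutron-flux excursion | scram, ¬stuck control-rod sensor) ≈ 0.8911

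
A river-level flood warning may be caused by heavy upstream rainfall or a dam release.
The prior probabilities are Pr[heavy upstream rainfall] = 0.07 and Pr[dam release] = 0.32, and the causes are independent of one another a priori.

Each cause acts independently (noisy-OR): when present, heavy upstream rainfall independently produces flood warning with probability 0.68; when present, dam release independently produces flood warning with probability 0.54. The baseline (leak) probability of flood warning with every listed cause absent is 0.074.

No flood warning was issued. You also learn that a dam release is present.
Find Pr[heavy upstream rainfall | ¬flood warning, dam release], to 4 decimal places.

Pr[heavy upstream rainfall | ¬flood warning, dam release] ≈ 0.0235

Under noisy-OR, P(flood warning | causes) = 1 − (1−0.074)·∏(1−qᵢ) over the active causes.
P(¬flood warning | dam release) = 0.42596×0.93 + 0.136307×0.07 = 0.396143 + 0.009541 = 0.405684
Of this, 0.009541 comes from 0.136307×0.07 (the heavy upstream rainfall=true cases).
Hence the posterior is 0.009541/0.405684 ≈ 0.0235.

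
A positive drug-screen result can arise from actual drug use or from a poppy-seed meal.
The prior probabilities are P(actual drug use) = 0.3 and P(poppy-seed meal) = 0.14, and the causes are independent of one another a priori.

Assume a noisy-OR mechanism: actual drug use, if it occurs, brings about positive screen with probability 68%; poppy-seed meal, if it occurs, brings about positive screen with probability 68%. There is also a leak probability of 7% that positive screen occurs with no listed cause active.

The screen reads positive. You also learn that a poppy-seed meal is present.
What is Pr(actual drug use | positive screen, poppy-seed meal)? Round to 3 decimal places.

Pr(actual drug use | positive screen, poppy-seed meal) ≈ 0.356

Under noisy-OR, P(positive screen | causes) = 1 − (1−0.07)·∏(1−qᵢ) over the active causes.
P(positive screen | poppy-seed meal) = 0.7024×0.7 + 0.904768×0.3 = 0.491680 + 0.271430 = 0.763110
The actual drug use-present share is 0.904768×0.3 = 0.271430.
P(actual drug use | positive screen, poppy-seed meal) = 0.271430 / 0.763110 ≈ 0.356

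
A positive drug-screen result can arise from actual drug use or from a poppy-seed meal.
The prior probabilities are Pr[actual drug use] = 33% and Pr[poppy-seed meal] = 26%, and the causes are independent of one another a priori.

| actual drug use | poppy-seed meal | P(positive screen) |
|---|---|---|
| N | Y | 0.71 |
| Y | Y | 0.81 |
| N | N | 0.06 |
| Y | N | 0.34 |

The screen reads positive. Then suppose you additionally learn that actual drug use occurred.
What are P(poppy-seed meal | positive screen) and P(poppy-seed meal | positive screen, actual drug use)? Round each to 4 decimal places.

P(positive screen) = 0.06·0.67·0.74 + 0.71·0.67·0.26 + 0.34·0.33·0.74 + 0.81·0.33·0.26 = 0.029748 + 0.123682 + 0.083028 + 0.069498 = 0.305956
Restricting to configurations with poppy-seed meal present: 0.123682 + 0.069498 = 0.193180.
P(poppy-seed meal | positive screen) = 0.193180 / 0.305956 ≈ 0.6314

Now condition on the additional information:
For the numerator, keep only poppy-seed meal=true terms: 0.81×0.26 = 0.210600
The normalizing constant is 0.34×0.74 + 0.81×0.26 = 0.462200
P(poppy-seed meal | positive screen, actual drug use) = 0.210600/0.462200 ≈ 0.4556
The drop from 0.6314 to 0.4556 is the explaining-away (discounting) effect.

P(poppy-seed meal | positive screen) ≈ 0.6314; P(poppy-seed meal | positive screen, actual drug use) ≈ 0.4556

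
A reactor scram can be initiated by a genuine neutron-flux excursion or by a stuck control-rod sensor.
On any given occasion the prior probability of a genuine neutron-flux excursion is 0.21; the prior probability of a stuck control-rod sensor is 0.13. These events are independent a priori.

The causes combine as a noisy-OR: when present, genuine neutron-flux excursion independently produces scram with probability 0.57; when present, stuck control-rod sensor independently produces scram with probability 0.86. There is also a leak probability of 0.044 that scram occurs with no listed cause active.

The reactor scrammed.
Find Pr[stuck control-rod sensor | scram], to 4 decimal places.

Under noisy-OR, P(scram | causes) = 1 − (1−0.044)·∏(1−qᵢ) over the active causes.
For the numerator, keep only stuck control-rod sensor=true terms: 0.088955 + 0.025729 = 0.114684
The normalizing constant is 0.044·0.79·0.87 + 0.86616·0.79·0.13 + 0.58892·0.21·0.87 + 0.942449·0.21·0.13 = 0.252521
P(stuck control-rod sensor | scram) = 0.114684/0.252521 ≈ 0.4542

Pr[stuck control-rod sensor | scram] ≈ 0.4542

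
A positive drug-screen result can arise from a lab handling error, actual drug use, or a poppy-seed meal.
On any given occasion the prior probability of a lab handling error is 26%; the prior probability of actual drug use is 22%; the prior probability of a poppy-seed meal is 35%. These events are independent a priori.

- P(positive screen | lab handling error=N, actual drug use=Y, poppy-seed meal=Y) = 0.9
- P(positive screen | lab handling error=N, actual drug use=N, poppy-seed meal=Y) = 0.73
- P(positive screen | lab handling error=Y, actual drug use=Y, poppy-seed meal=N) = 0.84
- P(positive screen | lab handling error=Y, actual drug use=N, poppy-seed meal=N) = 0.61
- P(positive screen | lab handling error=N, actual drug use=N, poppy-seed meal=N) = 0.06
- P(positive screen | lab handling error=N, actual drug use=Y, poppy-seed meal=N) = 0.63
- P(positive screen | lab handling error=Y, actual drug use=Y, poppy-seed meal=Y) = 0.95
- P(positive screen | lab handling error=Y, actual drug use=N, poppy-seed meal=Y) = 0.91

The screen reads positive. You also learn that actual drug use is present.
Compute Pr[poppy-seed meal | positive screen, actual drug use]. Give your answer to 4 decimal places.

By total probability over the 4 (lab handling error, poppy-seed meal) configurations:
  P(positive screen | actual drug use) = 0.63×0.74×0.65 + 0.9×0.74×0.35 + 0.84×0.26×0.65 + 0.95×0.26×0.35
        = 0.303030 + 0.233100 + 0.141960 + 0.086450 = 0.764540
Configurations with poppy-seed meal contribute 0.319550, so
  P(poppy-seed meal | positive screen, actual drug use) = 0.319550 / 0.764540 ≈ 0.4180

Pr[poppy-seed meal | positive screen, actual drug use] ≈ 0.4180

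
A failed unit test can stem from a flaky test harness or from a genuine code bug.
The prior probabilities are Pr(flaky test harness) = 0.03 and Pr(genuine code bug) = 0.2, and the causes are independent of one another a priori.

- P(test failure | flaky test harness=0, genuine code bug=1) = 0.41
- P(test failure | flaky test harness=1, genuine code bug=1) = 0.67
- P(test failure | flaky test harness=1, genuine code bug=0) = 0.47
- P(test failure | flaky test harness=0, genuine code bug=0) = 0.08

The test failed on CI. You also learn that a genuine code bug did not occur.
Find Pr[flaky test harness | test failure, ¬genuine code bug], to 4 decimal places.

Pr[flaky test harness | test failure, ¬genuine code bug] ≈ 0.1538

For the numerator, keep only flaky test harness=true terms: 0.47×0.03 = 0.014100
Normalizer over all consistent configurations: 0.08×0.97 + 0.47×0.03 = 0.091700
Posterior = 0.014100 / 0.091700 ≈ 0.1538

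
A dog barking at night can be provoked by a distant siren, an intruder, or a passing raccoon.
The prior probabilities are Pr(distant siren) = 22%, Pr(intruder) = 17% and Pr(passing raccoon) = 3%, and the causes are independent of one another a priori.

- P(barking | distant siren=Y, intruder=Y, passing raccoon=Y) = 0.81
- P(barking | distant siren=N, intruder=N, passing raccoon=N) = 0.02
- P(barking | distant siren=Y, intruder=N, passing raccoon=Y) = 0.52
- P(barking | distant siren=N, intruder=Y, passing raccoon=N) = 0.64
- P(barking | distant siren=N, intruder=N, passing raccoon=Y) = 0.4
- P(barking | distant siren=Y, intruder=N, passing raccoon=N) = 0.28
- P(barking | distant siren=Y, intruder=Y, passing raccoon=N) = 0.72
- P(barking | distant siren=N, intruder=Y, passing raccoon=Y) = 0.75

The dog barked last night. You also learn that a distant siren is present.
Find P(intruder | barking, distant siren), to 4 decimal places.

P(intruder | barking, distant siren) ≈ 0.3401

For the numerator, keep only intruder=true terms: 0.118728 + 0.004131 = 0.122859
The normalizing constant is 0.28×0.83×0.97 + 0.52×0.83×0.03 + 0.72×0.17×0.97 + 0.81×0.17×0.03 = 0.361235
Posterior = 0.122859 / 0.361235 ≈ 0.3401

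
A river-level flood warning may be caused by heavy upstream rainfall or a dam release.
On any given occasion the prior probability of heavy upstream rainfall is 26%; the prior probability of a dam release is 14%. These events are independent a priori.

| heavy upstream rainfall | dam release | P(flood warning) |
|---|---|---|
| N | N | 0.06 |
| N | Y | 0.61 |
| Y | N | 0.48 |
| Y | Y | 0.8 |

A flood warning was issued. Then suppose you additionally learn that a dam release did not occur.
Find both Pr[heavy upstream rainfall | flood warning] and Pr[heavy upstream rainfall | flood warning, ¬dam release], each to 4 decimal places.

Enumerate the 4 (heavy upstream rainfall, dam release) configurations and weight by the priors:
  P(flood warning) = 0.06*0.74*0.86 + 0.61*0.74*0.14 + 0.48*0.26*0.86 + 0.8*0.26*0.14
        = 0.038184 + 0.063196 + 0.107328 + 0.029120 = 0.237828
The terms with heavy upstream rainfall present sum to 0.136448, so
  P(heavy upstream rainfall | flood warning) = 0.136448 / 0.237828 ≈ 0.5737

With the extra evidence:
Weight on heavy upstream rainfall=true, given the evidence: 0.48·0.26 = 0.124800
Normalizer over all consistent configurations: 0.06·0.74 + 0.48·0.26 = 0.169200
Posterior = 0.124800 / 0.169200 ≈ 0.7376
Ruling out dam release raises the posterior on heavy upstream rainfall — the flip side of explaining away.

Pr[heavy upstream rainfall | flood warning] ≈ 0.5737; Pr[heavy upstream rainfall | flood warning, ¬dam release] ≈ 0.7376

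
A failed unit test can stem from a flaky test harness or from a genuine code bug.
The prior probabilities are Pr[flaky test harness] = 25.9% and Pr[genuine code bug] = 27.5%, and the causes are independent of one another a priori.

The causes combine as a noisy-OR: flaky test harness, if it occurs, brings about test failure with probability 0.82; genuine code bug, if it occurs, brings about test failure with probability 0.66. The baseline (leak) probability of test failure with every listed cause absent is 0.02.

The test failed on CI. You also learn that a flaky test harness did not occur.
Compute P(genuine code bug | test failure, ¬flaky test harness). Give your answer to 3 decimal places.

Under noisy-OR, P(test failure | causes) = 1 − (1−0.02)·∏(1−qᵢ) over the active causes.
P(test failure | ¬flaky test harness) = 0.02·0.725 + 0.6668·0.275 = 0.014500 + 0.183370 = 0.197870
Of this, 0.183370 comes from 0.6668·0.275 (the genuine code bug=true cases).
Hence the posterior is 0.183370/0.197870 ≈ 0.927.

P(genuine code bug | test failure, ¬flaky test harness) ≈ 0.927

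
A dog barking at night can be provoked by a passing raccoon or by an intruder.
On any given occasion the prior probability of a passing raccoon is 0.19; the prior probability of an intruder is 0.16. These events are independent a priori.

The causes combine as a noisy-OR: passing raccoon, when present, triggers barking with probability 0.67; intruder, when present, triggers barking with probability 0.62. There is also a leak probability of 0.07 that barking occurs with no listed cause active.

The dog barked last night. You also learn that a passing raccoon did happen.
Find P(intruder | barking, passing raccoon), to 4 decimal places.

Under noisy-OR, P(barking | causes) = 1 − (1−0.07)·∏(1−qᵢ) over the active causes.
P(barking | passing raccoon) = 0.6931·0.84 + 0.883378·0.16 = 0.582204 + 0.141340 = 0.723544
The intruder-present share is 0.883378·0.16 = 0.141340.
P(intruder | barking, passing raccoon) = 0.141340 / 0.723544 ≈ 0.1953

P(intruder | barking, passing raccoon) ≈ 0.1953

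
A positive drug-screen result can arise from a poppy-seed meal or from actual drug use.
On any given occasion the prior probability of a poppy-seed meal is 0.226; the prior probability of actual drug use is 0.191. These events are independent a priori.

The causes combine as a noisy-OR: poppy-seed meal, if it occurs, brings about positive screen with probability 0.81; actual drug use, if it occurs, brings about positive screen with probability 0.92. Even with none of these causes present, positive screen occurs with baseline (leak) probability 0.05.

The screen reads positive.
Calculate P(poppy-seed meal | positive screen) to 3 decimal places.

Under noisy-OR, P(positive screen | causes) = 1 − (1−0.05)·∏(1−qᵢ) over the active causes.
For the numerator, keep only poppy-seed meal=true terms: 0.149832 + 0.042543 = 0.192375
Denominator P(positive screen): 0.05×0.774×0.809 + 0.924×0.774×0.191 + 0.8195×0.226×0.809 + 0.98556×0.226×0.191 = 0.360282
P(poppy-seed meal | positive screen) = 0.192375/0.360282 ≈ 0.534

P(poppy-seed meal | positive screen) ≈ 0.534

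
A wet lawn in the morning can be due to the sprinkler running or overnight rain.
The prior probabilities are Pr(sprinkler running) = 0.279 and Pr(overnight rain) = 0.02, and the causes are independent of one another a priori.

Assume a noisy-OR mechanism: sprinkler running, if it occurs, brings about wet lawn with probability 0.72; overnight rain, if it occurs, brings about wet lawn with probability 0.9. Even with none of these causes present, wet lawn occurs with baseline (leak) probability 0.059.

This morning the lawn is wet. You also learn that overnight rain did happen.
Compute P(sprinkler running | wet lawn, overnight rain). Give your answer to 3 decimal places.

Under noisy-OR, P(wet lawn | causes) = 1 − (1−0.059)·∏(1−qᵢ) over the active causes.
Enumerate both values of sprinkler running and weight by the priors:
  P(wet lawn | overnight rain) = 0.9059×0.721 + 0.973652×0.279
        = 0.653154 + 0.271649 = 0.924803
Keeping only the sprinkler running-present terms gives 0.271649, so
  P(sprinkler running | wet lawn, overnight rain) = 0.271649 / 0.924803 ≈ 0.294

P(sprinkler running | wet lawn, overnight rain) ≈ 0.294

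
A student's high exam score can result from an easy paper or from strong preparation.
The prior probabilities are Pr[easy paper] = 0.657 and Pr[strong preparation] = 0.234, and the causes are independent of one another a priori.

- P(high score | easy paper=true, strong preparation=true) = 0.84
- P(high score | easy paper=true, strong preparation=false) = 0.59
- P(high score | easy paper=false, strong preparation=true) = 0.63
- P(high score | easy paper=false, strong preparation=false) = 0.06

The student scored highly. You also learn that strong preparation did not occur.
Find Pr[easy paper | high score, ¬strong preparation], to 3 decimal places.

Pr[easy paper | high score, ¬strong preparation] ≈ 0.950

Numerator (weight on configurations with easy paper): 0.59×0.657 = 0.387630
Denominator P(high score | ¬strong preparation): 0.06×0.343 + 0.59×0.657 = 0.408210
Posterior = 0.387630 / 0.408210 ≈ 0.950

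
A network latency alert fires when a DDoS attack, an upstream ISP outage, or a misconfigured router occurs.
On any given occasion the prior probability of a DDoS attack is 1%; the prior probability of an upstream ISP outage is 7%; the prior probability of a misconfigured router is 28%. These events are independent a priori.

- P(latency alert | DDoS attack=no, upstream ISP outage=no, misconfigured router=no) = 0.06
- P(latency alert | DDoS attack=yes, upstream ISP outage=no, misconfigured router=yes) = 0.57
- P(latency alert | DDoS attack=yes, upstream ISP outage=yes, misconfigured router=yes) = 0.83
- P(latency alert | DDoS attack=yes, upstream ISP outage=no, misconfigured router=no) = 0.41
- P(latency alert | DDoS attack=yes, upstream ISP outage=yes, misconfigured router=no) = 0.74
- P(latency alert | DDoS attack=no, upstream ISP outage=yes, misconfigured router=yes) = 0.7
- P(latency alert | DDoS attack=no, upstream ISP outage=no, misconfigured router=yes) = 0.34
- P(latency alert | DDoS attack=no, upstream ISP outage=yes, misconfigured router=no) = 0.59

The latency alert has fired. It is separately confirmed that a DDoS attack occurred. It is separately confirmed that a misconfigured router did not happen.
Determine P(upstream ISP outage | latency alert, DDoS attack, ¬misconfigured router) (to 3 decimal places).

P(upstream ISP outage | latency alert, DDoS attack, ¬misconfigured router) ≈ 0.120

Enumerate both values of upstream ISP outage and weight by the priors:
  P(latency alert | DDoS attack, ¬misconfigured router) = 0.41×0.93 + 0.74×0.07
        = 0.381300 + 0.051800 = 0.433100
Configurations with upstream ISP outage contribute 0.051800, so
  P(upstream ISP outage | latency alert, DDoS attack, ¬misconfigured router) = 0.051800 / 0.433100 ≈ 0.120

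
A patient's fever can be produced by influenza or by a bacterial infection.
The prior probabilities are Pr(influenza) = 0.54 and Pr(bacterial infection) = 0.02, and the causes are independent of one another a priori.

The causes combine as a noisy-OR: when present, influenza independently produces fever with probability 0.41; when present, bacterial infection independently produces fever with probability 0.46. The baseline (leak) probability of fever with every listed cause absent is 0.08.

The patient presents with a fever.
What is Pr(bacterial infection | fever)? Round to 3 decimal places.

Pr(bacterial infection | fever) ≈ 0.042

Under noisy-OR, P(fever | causes) = 1 − (1−0.08)·∏(1−qᵢ) over the active causes.
P(fever) = 0.08*0.46*0.98 + 0.5032*0.46*0.02 + 0.4572*0.54*0.98 + 0.706888*0.54*0.02 = 0.036064 + 0.004629 + 0.241950 + 0.007634 = 0.290277
Of this, 0.012263 comes from 0.004629 + 0.007634 (the bacterial infection=true cases).
Hence the posterior is 0.012263/0.290277 ≈ 0.042.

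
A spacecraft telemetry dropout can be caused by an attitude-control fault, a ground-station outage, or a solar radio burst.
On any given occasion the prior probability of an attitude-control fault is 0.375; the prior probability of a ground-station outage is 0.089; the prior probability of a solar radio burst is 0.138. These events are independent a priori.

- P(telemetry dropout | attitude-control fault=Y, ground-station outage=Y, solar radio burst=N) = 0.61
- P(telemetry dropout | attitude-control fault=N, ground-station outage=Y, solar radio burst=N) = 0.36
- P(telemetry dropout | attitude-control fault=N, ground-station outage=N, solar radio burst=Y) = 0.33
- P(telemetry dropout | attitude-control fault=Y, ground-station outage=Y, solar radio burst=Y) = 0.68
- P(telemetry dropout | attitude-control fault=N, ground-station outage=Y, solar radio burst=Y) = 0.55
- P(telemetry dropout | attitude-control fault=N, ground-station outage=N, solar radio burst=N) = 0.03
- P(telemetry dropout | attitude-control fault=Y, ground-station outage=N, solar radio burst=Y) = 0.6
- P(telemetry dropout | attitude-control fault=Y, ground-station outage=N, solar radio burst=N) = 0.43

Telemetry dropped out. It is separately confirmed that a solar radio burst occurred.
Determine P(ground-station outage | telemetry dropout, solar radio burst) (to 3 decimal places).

Weight on ground-station outage=true, given the evidence: 0.030594 + 0.022695 = 0.053289
The normalizing constant is 0.33×0.625×0.911 + 0.55×0.625×0.089 + 0.6×0.375×0.911 + 0.68×0.375×0.089 = 0.446158
Posterior = 0.053289 / 0.446158 ≈ 0.119

P(ground-station outage | telemetry dropout, solar radio burst) ≈ 0.119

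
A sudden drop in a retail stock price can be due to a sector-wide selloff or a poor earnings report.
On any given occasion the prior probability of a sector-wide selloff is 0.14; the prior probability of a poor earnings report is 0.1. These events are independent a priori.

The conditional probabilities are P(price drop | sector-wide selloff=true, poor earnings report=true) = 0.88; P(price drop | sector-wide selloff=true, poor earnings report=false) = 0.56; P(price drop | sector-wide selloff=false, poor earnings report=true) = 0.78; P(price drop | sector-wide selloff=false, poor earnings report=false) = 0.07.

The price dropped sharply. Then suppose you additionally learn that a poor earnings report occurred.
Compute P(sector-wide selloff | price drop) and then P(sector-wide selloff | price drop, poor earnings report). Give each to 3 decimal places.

P(price drop) = 0.07×0.86×0.9 + 0.78×0.86×0.1 + 0.56×0.14×0.9 + 0.88×0.14×0.1 = 0.054180 + 0.067080 + 0.070560 + 0.012320 = 0.204140
Of this, 0.082880 comes from 0.070560 + 0.012320 (the sector-wide selloff=true cases).
Hence the posterior is 0.082880/0.204140 ≈ 0.406.

Now condition on the additional information:
Weight on sector-wide selloff=true, given the evidence: 0.88·0.14 = 0.123200
Normalizer over all consistent configurations: 0.78·0.86 + 0.88·0.14 = 0.794000
P(sector-wide selloff | price drop, poor earnings report) = 0.123200/0.794000 ≈ 0.155
Conditioning on poor earnings report lowers the posterior on sector-wide selloff: the classic explaining-away effect in a common-effect structure.

P(sector-wide selloff | price drop) ≈ 0.406; P(sector-wide selloff | price drop, poor earnings report) ≈ 0.155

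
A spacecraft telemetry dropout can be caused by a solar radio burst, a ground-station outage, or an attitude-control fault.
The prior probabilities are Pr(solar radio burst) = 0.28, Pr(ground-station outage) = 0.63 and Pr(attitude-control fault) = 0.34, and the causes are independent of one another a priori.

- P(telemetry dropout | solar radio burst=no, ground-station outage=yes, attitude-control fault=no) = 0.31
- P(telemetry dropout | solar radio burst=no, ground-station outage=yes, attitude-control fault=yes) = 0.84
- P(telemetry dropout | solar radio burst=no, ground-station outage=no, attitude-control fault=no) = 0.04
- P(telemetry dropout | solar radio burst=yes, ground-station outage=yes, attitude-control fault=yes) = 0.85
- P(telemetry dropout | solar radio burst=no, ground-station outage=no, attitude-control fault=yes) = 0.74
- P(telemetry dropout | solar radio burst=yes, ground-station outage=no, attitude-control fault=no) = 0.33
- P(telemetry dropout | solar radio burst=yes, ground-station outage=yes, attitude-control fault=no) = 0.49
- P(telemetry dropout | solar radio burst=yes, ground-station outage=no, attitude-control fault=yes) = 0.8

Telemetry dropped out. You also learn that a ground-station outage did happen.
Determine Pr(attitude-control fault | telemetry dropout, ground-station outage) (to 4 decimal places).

Pr(attitude-control fault | telemetry dropout, ground-station outage) ≈ 0.5464

P(telemetry dropout | ground-station outage) = 0.31·0.72·0.66 + 0.84·0.72·0.34 + 0.49·0.28·0.66 + 0.85·0.28·0.34 = 0.147312 + 0.205632 + 0.090552 + 0.080920 = 0.524416
Restricting to configurations with attitude-control fault present: 0.205632 + 0.080920 = 0.286552.
So P(attitude-control fault | telemetry dropout, ground-station outage) = 0.286552/0.524416 ≈ 0.5464.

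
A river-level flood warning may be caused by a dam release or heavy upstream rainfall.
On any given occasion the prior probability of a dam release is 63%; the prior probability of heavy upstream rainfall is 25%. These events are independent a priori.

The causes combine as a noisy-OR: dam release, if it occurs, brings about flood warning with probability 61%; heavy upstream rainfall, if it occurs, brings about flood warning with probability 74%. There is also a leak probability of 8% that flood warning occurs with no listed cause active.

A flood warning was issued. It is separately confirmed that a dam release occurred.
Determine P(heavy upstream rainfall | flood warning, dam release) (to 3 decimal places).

Under noisy-OR, P(flood warning | causes) = 1 − (1−0.08)·∏(1−qᵢ) over the active causes.
Enumerate both values of heavy upstream rainfall and weight by the priors:
  P(flood warning | dam release) = 0.6412×0.75 + 0.906712×0.25
        = 0.480900 + 0.226678 = 0.707578
Configurations with heavy upstream rainfall contribute 0.226678, so
  P(heavy upstream rainfall | flood warning, dam release) = 0.226678 / 0.707578 ≈ 0.320

P(heavy upstream rainfall | flood warning, dam release) ≈ 0.320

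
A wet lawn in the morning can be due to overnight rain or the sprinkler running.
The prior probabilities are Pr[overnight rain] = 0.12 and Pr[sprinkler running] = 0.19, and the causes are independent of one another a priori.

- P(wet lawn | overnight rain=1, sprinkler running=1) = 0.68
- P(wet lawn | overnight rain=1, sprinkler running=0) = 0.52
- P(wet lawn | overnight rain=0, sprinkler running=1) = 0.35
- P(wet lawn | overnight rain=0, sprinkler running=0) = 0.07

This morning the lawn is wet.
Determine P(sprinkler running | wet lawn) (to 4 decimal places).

P(sprinkler running | wet lawn) ≈ 0.4243

Numerator (weight on configurations with sprinkler running): 0.058520 + 0.015504 = 0.074024
Denominator P(wet lawn): 0.07·0.88·0.81 + 0.35·0.88·0.19 + 0.52·0.12·0.81 + 0.68·0.12·0.19 = 0.174464
P(sprinkler running | wet lawn) = 0.074024/0.174464 ≈ 0.4243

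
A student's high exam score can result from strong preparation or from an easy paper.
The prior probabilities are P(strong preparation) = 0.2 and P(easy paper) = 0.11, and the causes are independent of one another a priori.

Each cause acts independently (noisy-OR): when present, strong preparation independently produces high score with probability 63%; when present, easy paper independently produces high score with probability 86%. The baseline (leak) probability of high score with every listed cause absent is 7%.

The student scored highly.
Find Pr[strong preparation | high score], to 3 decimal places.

Pr[strong preparation | high score] ≈ 0.521

Under noisy-OR, P(high score | causes) = 1 − (1−0.07)·∏(1−qᵢ) over the active causes.
By total probability over the 4 (strong preparation, easy paper) configurations:
  P(high score) = 0.07×0.8×0.89 + 0.8698×0.8×0.11 + 0.6559×0.2×0.89 + 0.951826×0.2×0.11
        = 0.049840 + 0.076542 + 0.116750 + 0.020940 = 0.264072
Configurations with strong preparation contribute 0.137690, so
  P(strong preparation | high score) = 0.137690 / 0.264072 ≈ 0.521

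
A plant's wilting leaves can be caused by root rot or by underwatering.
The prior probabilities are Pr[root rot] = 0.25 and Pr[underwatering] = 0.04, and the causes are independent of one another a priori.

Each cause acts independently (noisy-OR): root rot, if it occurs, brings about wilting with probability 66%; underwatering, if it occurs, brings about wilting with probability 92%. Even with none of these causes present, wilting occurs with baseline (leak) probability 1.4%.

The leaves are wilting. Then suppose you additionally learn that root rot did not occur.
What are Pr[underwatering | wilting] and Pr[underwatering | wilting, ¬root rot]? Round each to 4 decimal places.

Under noisy-OR, P(wilting | causes) = 1 − (1−0.014)·∏(1−qᵢ) over the active causes.
Enumerate the 4 (root rot, underwatering) configurations and weight by the priors:
  P(wilting) = 0.014*0.75*0.96 + 0.92112*0.75*0.04 + 0.66476*0.25*0.96 + 0.973181*0.25*0.04
        = 0.010080 + 0.027634 + 0.159542 + 0.009732 = 0.206988
Keeping only the underwatering-present terms gives 0.037366, so
  P(underwatering | wilting) = 0.037366 / 0.206988 ≈ 0.1805

Now also conditioning on root rot≠true:
P(wilting | ¬root rot) = 0.014·0.96 + 0.92112·0.04 = 0.013440 + 0.036845 = 0.050285
Restricting to configurations with underwatering present: 0.92112·0.04 = 0.036845.
Hence the posterior is 0.036845/0.050285 ≈ 0.7327.
With root rot excluded, underwatering must carry more of the explanatory weight for the wilting.

Pr[underwatering | wilting] ≈ 0.1805; Pr[underwatering | wilting, ¬root rot] ≈ 0.7327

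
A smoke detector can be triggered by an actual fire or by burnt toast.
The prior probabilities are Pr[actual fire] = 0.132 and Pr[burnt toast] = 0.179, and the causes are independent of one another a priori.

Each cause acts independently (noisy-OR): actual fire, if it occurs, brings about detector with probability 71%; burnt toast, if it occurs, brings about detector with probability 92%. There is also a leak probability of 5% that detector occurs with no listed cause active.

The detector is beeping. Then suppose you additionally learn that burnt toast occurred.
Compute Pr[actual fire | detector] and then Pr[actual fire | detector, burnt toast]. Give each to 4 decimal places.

Pr[actual fire | detector] ≈ 0.3619; Pr[actual fire | detector, burnt toast] ≈ 0.1386

Under noisy-OR, P(detector | causes) = 1 − (1−0.05)·∏(1−qᵢ) over the active causes.
By total probability over the 4 (actual fire, burnt toast) configurations:
  P(detector) = 0.05*0.868*0.821 + 0.924*0.868*0.179 + 0.7245*0.132*0.821 + 0.97796*0.132*0.179
        = 0.035631 + 0.143564 + 0.078516 + 0.023107 = 0.280818
The terms with actual fire present sum to 0.101623, so
  P(actual fire | detector) = 0.101623 / 0.280818 ≈ 0.3619

Now also conditioning on burnt toast=true:
Weight on actual fire=true, given the evidence: 0.97796*0.132 = 0.129091
The normalizing constant is 0.924*0.868 + 0.97796*0.132 = 0.931123
Posterior = 0.129091 / 0.931123 ≈ 0.1386
The drop from 0.3619 to 0.1386 is the explaining-away (discounting) effect.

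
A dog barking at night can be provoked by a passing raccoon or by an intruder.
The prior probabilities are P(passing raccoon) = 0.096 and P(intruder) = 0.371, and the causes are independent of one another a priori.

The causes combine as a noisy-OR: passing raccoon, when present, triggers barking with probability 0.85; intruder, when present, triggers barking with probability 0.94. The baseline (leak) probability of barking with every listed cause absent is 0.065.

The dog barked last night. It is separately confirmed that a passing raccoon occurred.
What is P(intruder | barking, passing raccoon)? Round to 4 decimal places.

P(intruder | barking, passing raccoon) ≈ 0.4049

Under noisy-OR, P(barking | causes) = 1 − (1−0.065)·∏(1−qᵢ) over the active causes.
P(barking | passing raccoon) = 0.85975*0.629 + 0.991585*0.371 = 0.540783 + 0.367878 = 0.908661
Restricting to configurations with intruder present: 0.991585*0.371 = 0.367878.
Hence the posterior is 0.367878/0.908661 ≈ 0.4049.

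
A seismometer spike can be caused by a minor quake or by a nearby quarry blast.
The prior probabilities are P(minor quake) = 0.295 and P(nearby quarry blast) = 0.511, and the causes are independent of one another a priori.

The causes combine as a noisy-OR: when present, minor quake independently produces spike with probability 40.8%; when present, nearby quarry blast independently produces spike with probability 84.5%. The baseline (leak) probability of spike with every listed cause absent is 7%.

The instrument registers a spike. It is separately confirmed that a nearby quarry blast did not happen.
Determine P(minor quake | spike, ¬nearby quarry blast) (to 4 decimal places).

P(minor quake | spike, ¬nearby quarry blast) ≈ 0.7287

Under noisy-OR, P(spike | causes) = 1 − (1−0.07)·∏(1−qᵢ) over the active causes.
Sum P(spike|·) weighted by the priors over both values of minor quake:
  P(spike | ¬nearby quarry blast) = 0.07·0.705 + 0.44944·0.295
        = 0.049350 + 0.132585 = 0.181935
The terms with minor quake present sum to 0.132585, so
  P(minor quake | spike, ¬nearby quarry blast) = 0.132585 / 0.181935 ≈ 0.7287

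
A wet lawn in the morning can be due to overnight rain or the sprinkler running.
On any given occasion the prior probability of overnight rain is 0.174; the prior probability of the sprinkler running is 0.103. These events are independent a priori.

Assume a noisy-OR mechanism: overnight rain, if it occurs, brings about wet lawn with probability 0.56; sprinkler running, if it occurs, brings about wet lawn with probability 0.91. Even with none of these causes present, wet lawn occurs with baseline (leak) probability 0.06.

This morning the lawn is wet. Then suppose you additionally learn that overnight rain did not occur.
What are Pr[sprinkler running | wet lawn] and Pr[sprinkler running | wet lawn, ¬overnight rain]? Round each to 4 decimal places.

Pr[sprinkler running | wet lawn] ≈ 0.4116; Pr[sprinkler running | wet lawn, ¬overnight rain] ≈ 0.6366

Under noisy-OR, P(wet lawn | causes) = 1 − (1−0.06)·∏(1−qᵢ) over the active causes.
Weight on sprinkler running=true, given the evidence: 0.077880 + 0.017255 = 0.095135
The normalizing constant is 0.06·0.826·0.897 + 0.9154·0.826·0.103 + 0.5864·0.174·0.897 + 0.962776·0.174·0.103 = 0.231114
P(sprinkler running | wet lawn) = 0.095135/0.231114 ≈ 0.4116

Now condition on the additional information:
Numerator (weight on configurations with sprinkler running): 0.9154×0.103 = 0.094286
The normalizing constant is 0.06×0.897 + 0.9154×0.103 = 0.148106
Posterior = 0.094286 / 0.148106 ≈ 0.6366
Ruling out overnight rain raises the posterior on sprinkler running — the flip side of explaining away.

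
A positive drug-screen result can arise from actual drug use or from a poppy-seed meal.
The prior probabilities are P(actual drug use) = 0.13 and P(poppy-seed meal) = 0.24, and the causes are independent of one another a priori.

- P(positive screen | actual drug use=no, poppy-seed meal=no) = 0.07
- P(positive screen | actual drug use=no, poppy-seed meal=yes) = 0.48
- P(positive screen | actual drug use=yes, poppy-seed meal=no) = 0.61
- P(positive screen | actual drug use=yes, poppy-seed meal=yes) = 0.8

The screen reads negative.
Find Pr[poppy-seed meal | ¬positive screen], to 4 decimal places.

Sum P(¬positive screen|·) weighted by the priors over the 4 (actual drug use, poppy-seed meal) configurations:
  P(¬positive screen) = 0.93×0.87×0.76 + 0.52×0.87×0.24 + 0.39×0.13×0.76 + 0.2×0.13×0.24
        = 0.614916 + 0.108576 + 0.038532 + 0.006240 = 0.768264
The terms with poppy-seed meal present sum to 0.114816, so
  P(poppy-seed meal | ¬positive screen) = 0.114816 / 0.768264 ≈ 0.1494

Pr[poppy-seed meal | ¬positive screen] ≈ 0.1494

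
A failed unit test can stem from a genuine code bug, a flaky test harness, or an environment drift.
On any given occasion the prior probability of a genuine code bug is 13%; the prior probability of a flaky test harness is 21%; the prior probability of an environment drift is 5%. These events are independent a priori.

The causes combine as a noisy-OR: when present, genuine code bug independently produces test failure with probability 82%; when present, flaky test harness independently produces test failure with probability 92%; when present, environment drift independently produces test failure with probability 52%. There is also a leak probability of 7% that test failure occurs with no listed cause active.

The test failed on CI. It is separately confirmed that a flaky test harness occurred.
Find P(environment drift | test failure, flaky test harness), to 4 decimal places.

Under noisy-OR, P(test failure | causes) = 1 − (1−0.07)·∏(1−qᵢ) over the active causes.
Sum P(test failure|·) weighted by the priors over the 4 (genuine code bug, environment drift) configurations:
  P(test failure | flaky test harness) = 0.9256*0.87*0.95 + 0.964288*0.87*0.05 + 0.986608*0.13*0.95 + 0.993572*0.13*0.05
        = 0.765008 + 0.041947 + 0.121846 + 0.006458 = 0.935259
Keeping only the environment drift-present terms gives 0.048405, so
  P(environment drift | test failure, flaky test harness) = 0.048405 / 0.935259 ≈ 0.0518

P(environment drift | test failure, flaky test harness) ≈ 0.0518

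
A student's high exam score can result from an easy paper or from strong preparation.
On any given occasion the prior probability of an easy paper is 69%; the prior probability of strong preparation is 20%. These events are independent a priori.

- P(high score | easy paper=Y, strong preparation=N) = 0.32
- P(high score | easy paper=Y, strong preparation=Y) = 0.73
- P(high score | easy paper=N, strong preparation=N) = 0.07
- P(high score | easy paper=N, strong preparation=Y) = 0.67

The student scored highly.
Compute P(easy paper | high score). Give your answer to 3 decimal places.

P(high score) = 0.07×0.31×0.8 + 0.67×0.31×0.2 + 0.32×0.69×0.8 + 0.73×0.69×0.2 = 0.017360 + 0.041540 + 0.176640 + 0.100740 = 0.336280
The easy paper-present share is 0.176640 + 0.100740 = 0.277380.
Hence the posterior is 0.277380/0.336280 ≈ 0.825.

P(easy paper | high score) ≈ 0.825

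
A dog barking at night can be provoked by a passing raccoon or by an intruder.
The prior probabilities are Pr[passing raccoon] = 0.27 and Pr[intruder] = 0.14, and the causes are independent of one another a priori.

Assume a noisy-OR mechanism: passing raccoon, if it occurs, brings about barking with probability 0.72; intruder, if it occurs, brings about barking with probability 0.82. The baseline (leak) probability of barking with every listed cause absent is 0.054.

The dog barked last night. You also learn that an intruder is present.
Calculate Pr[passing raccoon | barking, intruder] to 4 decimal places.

Pr[passing raccoon | barking, intruder] ≈ 0.2980

Under noisy-OR, P(barking | causes) = 1 − (1−0.054)·∏(1−qᵢ) over the active causes.
By total probability over both values of passing raccoon:
  P(barking | intruder) = 0.82972*0.73 + 0.952322*0.27
        = 0.605696 + 0.257127 = 0.862823
Keeping only the passing raccoon-present terms gives 0.257127, so
  P(passing raccoon | barking, intruder) = 0.257127 / 0.862823 ≈ 0.2980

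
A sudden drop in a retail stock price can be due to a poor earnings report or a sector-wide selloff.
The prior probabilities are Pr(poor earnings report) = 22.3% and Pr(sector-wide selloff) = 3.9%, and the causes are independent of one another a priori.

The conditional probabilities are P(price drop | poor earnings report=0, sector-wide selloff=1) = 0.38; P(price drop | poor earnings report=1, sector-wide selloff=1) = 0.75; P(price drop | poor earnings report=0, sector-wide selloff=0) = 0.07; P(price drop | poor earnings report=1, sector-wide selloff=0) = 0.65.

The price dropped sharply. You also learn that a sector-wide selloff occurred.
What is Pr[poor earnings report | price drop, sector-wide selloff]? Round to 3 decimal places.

P(price drop | sector-wide selloff) = 0.38*0.777 + 0.75*0.223 = 0.295260 + 0.167250 = 0.462510
The poor earnings report-present share is 0.75*0.223 = 0.167250.
Hence the posterior is 0.167250/0.462510 ≈ 0.362.

Pr[poor earnings report | price drop, sector-wide selloff] ≈ 0.362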